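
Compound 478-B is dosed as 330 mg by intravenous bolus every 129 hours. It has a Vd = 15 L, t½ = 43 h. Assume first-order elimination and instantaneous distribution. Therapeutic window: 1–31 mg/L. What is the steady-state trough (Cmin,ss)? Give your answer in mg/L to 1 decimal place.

The dosing interval is 3 half-lives, so f = 2^(−3) = 0.125.
At steady state, R = 1/(1 − 0.125) = 8/7.
Single-dose peak C₀ = D/Vd = 330/15 = 22 mg/L.
Steady-state peak Cmax,ss = C₀·R = 22 × 8/7 ≈ 25.143 mg/L.
Steady-state trough Cmin,ss = Cmax,ss·f ≈ 25.143 × 0.125 ≈ 3.143 mg/L.
Trough 3.1 mg/L vs MEC 1 mg/L: adequate.

3.1 mg/L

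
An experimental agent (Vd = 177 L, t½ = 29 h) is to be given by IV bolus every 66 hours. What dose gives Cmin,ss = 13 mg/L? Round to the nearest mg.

8842 mg

τ/t½ = 66/29 ≈ 2.2759, so f = (1/2)^(66/29) ≈ 0.206489.
Cmin,ss = (D/Vd)·f/(1−f), so D = Cmin,ss·Vd·(1−f)/f.
D = 13 × 177 × (1−f)/f ≈ 13 × 177 × 3.84287 ≈ 8842.44 mg.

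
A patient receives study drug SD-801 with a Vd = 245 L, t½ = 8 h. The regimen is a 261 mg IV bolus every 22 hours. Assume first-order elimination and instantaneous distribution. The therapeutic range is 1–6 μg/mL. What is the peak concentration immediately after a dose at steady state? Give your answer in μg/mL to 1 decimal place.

1.3 μg/mL

Over one 22-h interval, 22/8 ≈ 2.75 half-lives elapse, leaving f ≈ 0.1487 of each dose.
Accumulation ratio R = 1/(1 − f) ≈ 1/0.8513 ≈ 1.1747.
Single-dose peak C₀ = D/Vd = 261/245 ≈ 1.065 μg/mL.
Steady-state peak Cmax,ss = C₀·R ≈ 1.065 × 1.1747 ≈ 1.251 μg/mL.
Peak 1.3 μg/mL vs MTC 6 μg/mL: below toxic threshold.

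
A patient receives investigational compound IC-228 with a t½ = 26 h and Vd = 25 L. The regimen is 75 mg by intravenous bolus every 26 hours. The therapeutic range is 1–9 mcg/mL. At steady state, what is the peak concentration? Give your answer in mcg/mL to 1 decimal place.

6.0 mcg/mL

The dosing interval is 1 half-life, so f = 2^(−1) = 0.5.
Accumulation ratio R = 1/(1 − f) = 1/0.5 = 2/1.
Single-dose peak C₀ = D/Vd = 75/25 = 3 mcg/mL.
Steady-state peak Cmax,ss = C₀·R = 3 × 2/1 ≈ 6.000 mcg/mL.
Peak 6.0 mcg/mL vs MTC 9 mcg/mL: below toxic threshold.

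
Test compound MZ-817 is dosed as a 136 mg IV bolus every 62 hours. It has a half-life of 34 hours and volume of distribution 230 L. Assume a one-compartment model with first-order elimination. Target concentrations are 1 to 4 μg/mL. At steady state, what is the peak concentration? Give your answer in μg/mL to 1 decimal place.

0.8 μg/mL

τ/t½ = 62/34 ≈ 1.8235, so fraction remaining f = (1/2)^(62/34) ≈ 0.2825.
At steady state, accumulation factor R = 1/(1 − e^(−kτ)) ≈ 1.3937.
Each bolus raises the concentration by D/Vd = 136/230 ≈ 0.591 μg/mL.
Steady-state peak Cmax,ss = C₀·R ≈ 0.591 × 1.3937 ≈ 0.824 μg/mL.
Peak 0.8 μg/mL vs MTC 4 μg/mL: below toxic threshold.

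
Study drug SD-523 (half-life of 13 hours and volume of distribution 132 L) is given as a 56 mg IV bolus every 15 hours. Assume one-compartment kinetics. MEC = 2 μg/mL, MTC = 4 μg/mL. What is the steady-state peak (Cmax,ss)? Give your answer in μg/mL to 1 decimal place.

k = ln2/t½ = ln2/13 ≈ 0.053319 h⁻¹; fraction remaining f = e^(−kτ) = e^(−0.053319×15) ≈ 0.4494.
At steady state, accumulation factor R = 1/(1 − e^(−kτ)) ≈ 1.8162.
Each bolus raises the concentration by D/Vd = 56/132 ≈ 0.424 μg/mL.
Cmax,ss = C₀/(1 − f) ≈ 0.424/0.5506 ≈ 0.770 μg/mL.
Peak 0.8 μg/mL vs MTC 4 μg/mL: below toxic threshold.

0.8 μg/mL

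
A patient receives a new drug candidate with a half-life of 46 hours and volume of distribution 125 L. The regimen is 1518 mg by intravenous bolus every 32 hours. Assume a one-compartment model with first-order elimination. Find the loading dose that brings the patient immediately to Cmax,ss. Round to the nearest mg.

f = (1/2)^(32/46) ≈ 0.617430; accumulation ratio R = 1/(1−f) ≈ 2.61390.
Loading dose to hit Cmax,ss on first dose: D_load = D_maint·R ≈ 1518 × 2.61390 ≈ 3967.90 mg.

3968 mg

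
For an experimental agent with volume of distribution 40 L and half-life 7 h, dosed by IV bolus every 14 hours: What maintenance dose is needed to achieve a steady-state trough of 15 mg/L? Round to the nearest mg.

1800 mg

τ/t½ = 14/7 ≈ 2, so f = (1/2)^(14/7) ≈ 0.250000.
Cmin,ss = (D/Vd)·f/(1−f), so D = Cmin,ss·Vd·(1−f)/f.
D = 15 × 40 × (1−f)/f ≈ 15 × 40 × 3.00000 ≈ 1800.00 mg.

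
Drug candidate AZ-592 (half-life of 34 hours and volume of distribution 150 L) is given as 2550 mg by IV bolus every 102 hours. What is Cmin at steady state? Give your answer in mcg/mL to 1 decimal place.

2.4 mcg/mL

τ = 102 h = 3 half-lives, so f = (1/2)^3 = 0.125.
Accumulation ratio R = 1/(1 − f) = 1/0.875 = 8/7.
Single-dose peak C₀ = D/Vd = 2550/150 = 17 mcg/mL.
Steady-state peak Cmax,ss = C₀·R = 17 × 8/7 ≈ 19.429 mcg/mL.
Steady-state trough Cmin,ss = Cmax,ss·f ≈ 19.429 × 0.125 ≈ 2.429 mcg/mL.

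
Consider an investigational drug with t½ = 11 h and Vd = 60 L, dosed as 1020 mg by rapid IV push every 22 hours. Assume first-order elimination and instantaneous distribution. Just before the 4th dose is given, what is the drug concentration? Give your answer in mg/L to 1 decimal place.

f = (1/2)^(τ/t½) = (1/2)^(22/11) ≈ 0.2500.
C₀ = D/Vd = 1020/60 ≈ 17.000 mg/L.
Before the 4th dose, 3 doses have been given. Superposition: Cmin = C₀·(f + f² + … + f^3).
≈ 17.000 × (0.2500 + 0.0625 + 0.0156) ≈ 17.000 × 0.3281 ≈ 5.578 mg/L.

5.6 mg/L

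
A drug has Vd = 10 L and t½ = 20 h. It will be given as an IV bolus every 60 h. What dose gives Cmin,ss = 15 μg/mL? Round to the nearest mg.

τ/t½ = 60/20 ≈ 3, so f = (1/2)^(60/20) ≈ 0.125000.
Cmin,ss = (D/Vd)·f/(1−f), so D = Cmin,ss·Vd·(1−f)/f.
D = 15 × 10 × (1−f)/f ≈ 15 × 10 × 7.00000 ≈ 1050.00 mg.

1050 mg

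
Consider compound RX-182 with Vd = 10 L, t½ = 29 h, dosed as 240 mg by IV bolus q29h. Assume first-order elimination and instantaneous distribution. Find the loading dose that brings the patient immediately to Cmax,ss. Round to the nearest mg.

f = (1/2)^(29/29) ≈ 0.500000; accumulation ratio R = 1/(1−f) ≈ 2.00000.
Loading dose to hit Cmax,ss on first dose: D_load = D_maint·R ≈ 240 × 2.00000 ≈ 480.00 mg.

480 mg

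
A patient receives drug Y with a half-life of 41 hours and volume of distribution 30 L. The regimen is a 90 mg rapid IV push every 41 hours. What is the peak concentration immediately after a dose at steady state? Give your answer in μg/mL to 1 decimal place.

6.0 μg/mL

τ = 41 h = 1 half-life, so f = (1/2)^1 = 0.5.
At steady state, R = 1/(1 − 0.5) = 2/1.
Single-dose peak C₀ = D/Vd = 90/30 = 3 μg/mL.
Steady-state peak Cmax,ss = C₀·R = 3 × 2/1 ≈ 6.000 μg/mL.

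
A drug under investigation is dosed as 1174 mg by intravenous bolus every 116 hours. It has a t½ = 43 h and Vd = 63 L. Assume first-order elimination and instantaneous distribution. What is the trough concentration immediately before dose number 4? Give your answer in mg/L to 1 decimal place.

3.4 mg/L

f = (1/2)^(τ/t½) = (1/2)^(116/43) ≈ 0.1541.
C₀ = D/Vd = 1174/63 ≈ 18.635 mg/L.
Before the 4th dose, 3 doses have been given. Superposition: Cmin = C₀·(f + f² + … + f^3).
≈ 18.635 × (0.1541 + 0.0237 + 0.0037) ≈ 18.635 × 0.1815 ≈ 3.382 mg/L.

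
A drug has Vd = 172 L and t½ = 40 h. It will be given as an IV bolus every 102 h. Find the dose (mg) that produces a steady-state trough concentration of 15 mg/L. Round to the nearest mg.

τ/t½ = 102/40 ≈ 2.55, so f = (1/2)^(102/40) ≈ 0.170755.
Cmin,ss = (D/Vd)·f/(1−f), so D = Cmin,ss·Vd·(1−f)/f.
D = 15 × 172 × (1−f)/f ≈ 15 × 172 × 4.85634 ≈ 12529.36 mg.

12529 mg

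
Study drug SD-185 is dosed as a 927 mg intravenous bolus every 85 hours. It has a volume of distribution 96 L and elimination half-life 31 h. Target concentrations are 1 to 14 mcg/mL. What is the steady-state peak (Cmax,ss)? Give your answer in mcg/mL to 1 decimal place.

11.4 mcg/mL

k = ln2/t½ = ln2/31 ≈ 0.022360 h⁻¹; fraction remaining f = e^(−kτ) = e^(−0.022360×85) ≈ 0.1495.
At steady state, accumulation factor R = 1/(1 − e^(−kτ)) ≈ 1.1758.
Single-dose peak C₀ = D/Vd = 927/96 ≈ 9.656 mcg/mL.
Steady-state peak Cmax,ss = C₀·R ≈ 9.656 × 1.1758 ≈ 11.354 mcg/mL.
Peak 11.4 mcg/mL vs MTC 14 mcg/mL: below toxic threshold.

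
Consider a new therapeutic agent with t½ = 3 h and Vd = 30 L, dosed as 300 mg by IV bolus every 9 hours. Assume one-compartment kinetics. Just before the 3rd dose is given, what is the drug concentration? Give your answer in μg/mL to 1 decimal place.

1.4 μg/mL

f = (1/2)^(τ/t½) = (1/2)^(9/3) ≈ 0.1250.
C₀ = D/Vd = 300/30 ≈ 10.000 μg/mL.
Before the 3rd dose, 2 doses have been given. Superposition: Cmin = C₀·(f + f²).
≈ 10.000 × (0.1250 + 0.0156) ≈ 10.000 × 0.1406 ≈ 1.406 μg/mL.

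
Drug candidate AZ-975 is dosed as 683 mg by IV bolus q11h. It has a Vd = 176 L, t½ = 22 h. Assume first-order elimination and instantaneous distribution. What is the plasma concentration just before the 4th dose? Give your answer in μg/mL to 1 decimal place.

6.1 μg/mL

f = (1/2)^(τ/t½) = (1/2)^(11/22) ≈ 0.7071.
C₀ = D/Vd = 683/176 ≈ 3.881 μg/mL.
Before the 4th dose, 3 doses have been given. Superposition: Cmin = C₀·(f + f² + … + f^3).
≈ 3.881 × (0.7071 + 0.5000 + 0.3535) ≈ 3.881 × 1.5606 ≈ 6.057 μg/mL.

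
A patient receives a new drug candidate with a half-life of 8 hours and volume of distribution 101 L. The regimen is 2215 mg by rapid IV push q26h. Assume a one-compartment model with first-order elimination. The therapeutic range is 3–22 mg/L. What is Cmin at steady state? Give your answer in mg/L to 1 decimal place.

τ/t½ = 26/8 ≈ 3.25, so fraction remaining f = (1/2)^(26/8) ≈ 0.1051.
Accumulation ratio R = 1/(1 − f) ≈ 1/0.8949 ≈ 1.1174.
Each bolus raises the concentration by D/Vd = 2215/101 ≈ 21.931 mg/L.
Steady-state peak Cmax,ss = C₀·R ≈ 21.931 × 1.1174 ≈ 24.506 mg/L.
One interval later, Cmin,ss = Cmax,ss·e^(−kτ) ≈ 24.506 × 0.1051 ≈ 2.576 mg/L.
Trough 2.6 mg/L vs MEC 3 mg/L: subtherapeutic.

2.6 mg/L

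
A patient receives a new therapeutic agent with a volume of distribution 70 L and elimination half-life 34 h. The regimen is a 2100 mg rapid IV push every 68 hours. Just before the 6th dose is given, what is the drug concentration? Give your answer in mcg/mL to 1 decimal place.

10.0 mcg/mL

f = (1/2)^(τ/t½) = (1/2)^(68/34) ≈ 0.2500.
C₀ = D/Vd = 2100/70 ≈ 30.000 mcg/mL.
Before the 6th dose, 5 doses have been given. Superposition: Cmin = C₀·(f + f² + … + f^5).
≈ 30.000 × (0.2500 + 0.0625 + 0.0156 + 0.0039 + 0.0010) ≈ 30.000 × 0.3330 ≈ 9.990 mcg/mL.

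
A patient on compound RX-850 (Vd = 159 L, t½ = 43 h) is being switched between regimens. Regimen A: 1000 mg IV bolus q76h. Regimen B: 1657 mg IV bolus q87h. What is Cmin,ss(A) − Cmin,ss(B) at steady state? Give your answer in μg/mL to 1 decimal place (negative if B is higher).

Regimen A: f = (1/2)^(76/43) ≈ 0.2937; Cmin,ss = (1000/159)·f/(1−f) ≈ 2.615 μg/mL.
Regimen B: f = (1/2)^(87/43) ≈ 0.2460; Cmin,ss = (1657/159)·f/(1−f) ≈ 3.400 μg/mL.
Difference ≈ 2.615 − 3.400 ≈ -0.785 μg/mL.

-0.8 μg/mL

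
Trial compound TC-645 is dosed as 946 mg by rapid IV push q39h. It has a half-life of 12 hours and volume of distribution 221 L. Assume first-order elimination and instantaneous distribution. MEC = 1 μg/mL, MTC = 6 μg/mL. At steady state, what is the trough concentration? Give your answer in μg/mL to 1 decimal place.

0.5 μg/mL

k = ln2/t½ = ln2/12 ≈ 0.057762 h⁻¹; fraction remaining f = e^(−kτ) = e^(−0.057762×39) ≈ 0.1051.
Accumulation ratio R = 1/(1 − f) ≈ 1/0.8949 ≈ 1.1174.
Single-dose peak C₀ = D/Vd = 946/221 ≈ 4.281 μg/mL.
Cmax,ss = C₀/(1 − f) ≈ 4.281/0.8949 ≈ 4.784 μg/mL.
One interval later, Cmin,ss = Cmax,ss·e^(−kτ) ≈ 4.784 × 0.1051 ≈ 0.503 μg/mL.
Trough 0.5 μg/mL vs MEC 1 μg/mL: subtherapeutic.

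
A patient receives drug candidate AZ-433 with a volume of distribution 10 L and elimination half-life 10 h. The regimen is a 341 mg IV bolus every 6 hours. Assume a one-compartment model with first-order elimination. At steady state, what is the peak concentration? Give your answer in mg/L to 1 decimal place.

τ/t½ = 6/10 ≈ 0.6, so fraction remaining f = (1/2)^(6/10) ≈ 0.6598.
At steady state, accumulation factor R = 1/(1 − e^(−kτ)) ≈ 2.9394.
Single-dose peak C₀ = D/Vd = 341/10 ≈ 34.100 mg/L.
Steady-state peak Cmax,ss = C₀·R ≈ 34.100 × 2.9394 ≈ 100.234 mg/L.

100.2 mg/L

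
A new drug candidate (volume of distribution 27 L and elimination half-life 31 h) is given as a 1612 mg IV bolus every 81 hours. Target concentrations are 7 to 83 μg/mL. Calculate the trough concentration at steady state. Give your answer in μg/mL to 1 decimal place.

τ/t½ = 81/31 ≈ 2.6129, so fraction remaining f = (1/2)^(81/31) ≈ 0.1635.
Single-dose peak C₀ = D/Vd = 1612/27 ≈ 59.704 μg/mL.
Steady-state trough Cmin,ss = C₀·f/(1−f) ≈ 59.704 × 0.1635/0.8365 ≈ 11.670 μg/mL.
Trough 11.7 μg/mL vs MEC 7 μg/mL: adequate.

11.7 μg/mL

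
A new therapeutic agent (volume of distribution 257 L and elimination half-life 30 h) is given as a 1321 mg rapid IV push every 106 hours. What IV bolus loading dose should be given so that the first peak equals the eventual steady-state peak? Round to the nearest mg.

f = (1/2)^(106/30) ≈ 0.086370; accumulation ratio R = 1/(1−f) ≈ 1.09453.
Loading dose to hit Cmax,ss on first dose: D_load = D_maint·R ≈ 1321 × 1.09453 ≈ 1445.87 mg.

1446 mg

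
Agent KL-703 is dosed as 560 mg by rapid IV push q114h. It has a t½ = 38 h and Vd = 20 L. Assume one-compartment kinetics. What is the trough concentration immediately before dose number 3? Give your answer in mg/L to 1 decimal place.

f = (1/2)^(τ/t½) = (1/2)^(114/38) ≈ 0.1250.
C₀ = D/Vd = 560/20 ≈ 28.000 mg/L.
Before the 3rd dose, 2 doses have been given. Superposition: Cmin = C₀·(f + f²).
≈ 28.000 × (0.1250 + 0.0156) ≈ 28.000 × 0.1406 ≈ 3.937 mg/L.

3.9 mg/L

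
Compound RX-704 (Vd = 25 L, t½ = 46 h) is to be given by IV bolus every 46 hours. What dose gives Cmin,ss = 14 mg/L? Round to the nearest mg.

τ/t½ = 46/46 ≈ 1, so f = (1/2)^(46/46) ≈ 0.500000.
Cmin,ss = (D/Vd)·f/(1−f), so D = Cmin,ss·Vd·(1−f)/f.
D = 14 × 25 × (1−f)/f ≈ 14 × 25 × 1.00000 ≈ 350.00 mg.

350 mg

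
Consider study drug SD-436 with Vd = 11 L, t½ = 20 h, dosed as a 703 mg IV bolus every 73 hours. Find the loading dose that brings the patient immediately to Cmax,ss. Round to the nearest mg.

764 mg

f = (1/2)^(73/20) ≈ 0.079660; accumulation ratio R = 1/(1−f) ≈ 1.08655.
Loading dose to hit Cmax,ss on first dose: D_load = D_maint·R ≈ 703 × 1.08655 ≈ 763.84 mg.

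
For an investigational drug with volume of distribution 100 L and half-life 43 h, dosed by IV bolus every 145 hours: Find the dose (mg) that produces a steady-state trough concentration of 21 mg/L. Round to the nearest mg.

τ/t½ = 145/43 ≈ 3.3721, so f = (1/2)^(145/43) ≈ 0.096583.
Cmin,ss = (D/Vd)·f/(1−f), so D = Cmin,ss·Vd·(1−f)/f.
D = 21 × 100 × (1−f)/f ≈ 21 × 100 × 9.35379 ≈ 19642.96 mg.

19643 mg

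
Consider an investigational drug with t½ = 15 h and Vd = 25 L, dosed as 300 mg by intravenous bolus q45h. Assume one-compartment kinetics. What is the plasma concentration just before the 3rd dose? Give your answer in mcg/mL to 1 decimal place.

f = (1/2)^(τ/t½) = (1/2)^(45/15) ≈ 0.1250.
C₀ = D/Vd = 300/25 ≈ 12.000 mcg/mL.
Before the 3rd dose, 2 doses have been given. Superposition: Cmin = C₀·(f + f²).
≈ 12.000 × (0.1250 + 0.0156) ≈ 12.000 × 0.1406 ≈ 1.687 mcg/mL.

1.7 mcg/mL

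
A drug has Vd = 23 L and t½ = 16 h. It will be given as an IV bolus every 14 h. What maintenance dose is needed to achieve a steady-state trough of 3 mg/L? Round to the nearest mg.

58 mg

τ/t½ = 14/16 ≈ 0.875, so f = (1/2)^(14/16) ≈ 0.545254.
Cmin,ss = (D/Vd)·f/(1−f), so D = Cmin,ss·Vd·(1−f)/f.
D = 3 × 23 × (1−f)/f ≈ 3 × 23 × 0.83401 ≈ 57.55 mg.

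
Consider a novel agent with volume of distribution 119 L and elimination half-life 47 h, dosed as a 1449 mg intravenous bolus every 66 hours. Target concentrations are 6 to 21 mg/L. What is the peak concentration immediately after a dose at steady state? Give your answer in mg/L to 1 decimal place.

19.6 mg/L

Over one 66-h interval, 66/47 ≈ 1.4043 half-lives elapse, leaving f ≈ 0.3778 of each dose.
At steady state, accumulation factor R = 1/(1 − e^(−kτ)) ≈ 1.6072.
Each bolus raises the concentration by D/Vd = 1449/119 ≈ 12.176 mg/L.
Steady-state peak Cmax,ss = C₀·R ≈ 12.176 × 1.6072 ≈ 19.569 mg/L.
Peak 19.6 mg/L vs MTC 21 mg/L: below toxic threshold.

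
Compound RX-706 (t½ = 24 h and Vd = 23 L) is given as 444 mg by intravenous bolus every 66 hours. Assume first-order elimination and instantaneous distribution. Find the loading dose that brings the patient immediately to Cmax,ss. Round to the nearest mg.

522 mg

f = (1/2)^(66/24) ≈ 0.148651; accumulation ratio R = 1/(1−f) ≈ 1.17461.
Loading dose to hit Cmax,ss on first dose: D_load = D_maint·R ≈ 444 × 1.17461 ≈ 521.53 mg.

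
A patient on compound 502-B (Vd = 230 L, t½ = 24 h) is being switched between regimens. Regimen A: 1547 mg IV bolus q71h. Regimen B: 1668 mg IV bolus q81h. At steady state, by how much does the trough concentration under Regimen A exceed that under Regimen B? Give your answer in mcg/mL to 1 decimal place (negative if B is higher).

0.2 mcg/mL

Regimen A: f = (1/2)^(71/24) ≈ 0.1287; Cmin,ss = (1547/230)·f/(1−f) ≈ 0.994 mcg/mL.
Regimen B: f = (1/2)^(81/24) ≈ 0.0964; Cmin,ss = (1668/230)·f/(1−f) ≈ 0.774 mcg/mL.
Difference ≈ 0.994 − 0.774 ≈ 0.220 mcg/mL.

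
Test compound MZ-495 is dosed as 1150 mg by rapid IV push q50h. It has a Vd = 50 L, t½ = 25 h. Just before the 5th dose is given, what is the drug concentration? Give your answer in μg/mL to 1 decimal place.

f = (1/2)^(τ/t½) = (1/2)^(50/25) ≈ 0.2500.
C₀ = D/Vd = 1150/50 ≈ 23.000 μg/mL.
Before the 5th dose, 4 doses have been given. Superposition: Cmin = C₀·(f + f² + … + f^4).
≈ 23.000 × (0.2500 + 0.0625 + 0.0156 + 0.0039) ≈ 23.000 × 0.3320 ≈ 7.636 μg/mL.

7.6 μg/mL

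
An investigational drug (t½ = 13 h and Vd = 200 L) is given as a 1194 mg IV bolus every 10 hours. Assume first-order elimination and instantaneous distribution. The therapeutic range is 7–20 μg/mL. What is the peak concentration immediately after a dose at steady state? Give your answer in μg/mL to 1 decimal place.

14.4 μg/mL

k = ln2/t½ = ln2/13 ≈ 0.053319 h⁻¹; fraction remaining f = e^(−kτ) = e^(−0.053319×10) ≈ 0.5867.
At steady state, accumulation factor R = 1/(1 − e^(−kτ)) ≈ 2.4195.
Each bolus raises the concentration by D/Vd = 1194/200 ≈ 5.970 μg/mL.
Steady-state peak Cmax,ss = C₀·R ≈ 5.970 × 2.4195 ≈ 14.444 μg/mL.
Peak 14.4 μg/mL vs MTC 20 μg/mL: below toxic threshold.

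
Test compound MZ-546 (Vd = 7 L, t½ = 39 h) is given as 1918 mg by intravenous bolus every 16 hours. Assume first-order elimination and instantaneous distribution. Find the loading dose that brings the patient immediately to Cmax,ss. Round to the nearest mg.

f = (1/2)^(16/39) ≈ 0.752490; accumulation ratio R = 1/(1−f) ≈ 4.04024.
Loading dose to hit Cmax,ss on first dose: D_load = D_maint·R ≈ 1918 × 4.04024 ≈ 7749.18 mg.

7749 mg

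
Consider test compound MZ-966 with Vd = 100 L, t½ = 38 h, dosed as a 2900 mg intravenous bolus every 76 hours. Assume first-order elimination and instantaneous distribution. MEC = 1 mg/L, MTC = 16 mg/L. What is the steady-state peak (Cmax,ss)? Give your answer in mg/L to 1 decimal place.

The dosing interval is 2 half-lives, so f = 2^(−2) = 0.25.
Accumulation ratio R = 1/(1 − f) = 1/0.75 = 4/3.
Single-dose peak C₀ = D/Vd = 2900/100 = 29 mg/L.
Steady-state peak Cmax,ss = C₀·R = 29 × 4/3 ≈ 38.667 mg/L.
Peak 38.7 mg/L vs MTC 16 mg/L: exceeds toxic threshold.

38.7 mg/L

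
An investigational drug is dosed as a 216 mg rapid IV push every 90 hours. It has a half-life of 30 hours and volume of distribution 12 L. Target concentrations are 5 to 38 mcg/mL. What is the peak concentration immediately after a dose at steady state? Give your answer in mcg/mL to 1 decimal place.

20.6 mcg/mL

τ = 90 h = 3 half-lives, so f = (1/2)^3 = 0.125.
Accumulation ratio R = 1/(1 − f) = 1/0.875 = 8/7.
Single-dose peak C₀ = D/Vd = 216/12 = 18 mcg/mL.
Steady-state peak Cmax,ss = C₀·R = 18 × 8/7 ≈ 20.571 mcg/mL.
Peak 20.6 mcg/mL vs MTC 38 mcg/mL: below toxic threshold.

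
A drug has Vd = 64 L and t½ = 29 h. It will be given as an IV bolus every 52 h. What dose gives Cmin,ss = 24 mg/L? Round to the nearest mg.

τ/t½ = 52/29 ≈ 1.7931, so f = (1/2)^(52/29) ≈ 0.288551.
Cmin,ss = (D/Vd)·f/(1−f), so D = Cmin,ss·Vd·(1−f)/f.
D = 24 × 64 × (1−f)/f ≈ 24 × 64 × 2.46559 ≈ 3787.15 mg.

3787 mg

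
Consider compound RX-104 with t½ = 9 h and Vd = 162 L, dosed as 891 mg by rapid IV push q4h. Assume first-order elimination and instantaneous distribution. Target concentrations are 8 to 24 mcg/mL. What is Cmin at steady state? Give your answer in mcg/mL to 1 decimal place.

15.2 mcg/mL

k = ln2/t½ = ln2/9 ≈ 0.077016 h⁻¹; fraction remaining f = e^(−kτ) = e^(−0.077016×4) ≈ 0.7349.
Accumulation ratio R = 1/(1 − f) ≈ 1/0.2651 ≈ 3.7722.
Single-dose peak C₀ = D/Vd = 891/162 ≈ 5.500 mcg/mL.
Cmax,ss = C₀/(1 − f) ≈ 5.500/0.2651 ≈ 20.747 mcg/mL.
Steady-state trough Cmin,ss = Cmax,ss·f ≈ 20.747 × 0.7349 ≈ 15.247 mcg/mL.
Trough 15.2 mcg/mL vs MEC 8 mcg/mL: adequate.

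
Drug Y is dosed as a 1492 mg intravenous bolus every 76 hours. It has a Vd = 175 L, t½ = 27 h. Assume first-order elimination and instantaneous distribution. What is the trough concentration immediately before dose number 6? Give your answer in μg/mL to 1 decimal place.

f = (1/2)^(τ/t½) = (1/2)^(76/27) ≈ 0.1421.
C₀ = D/Vd = 1492/175 ≈ 8.526 μg/mL.
Before the 6th dose, 5 doses have been given. Superposition: Cmin = C₀·(f + f² + … + f^5).
≈ 8.526 × (0.1421 + 0.0202 + 0.0029 + 0.0004 + 0.0001) ≈ 8.526 × 0.1657 ≈ 1.413 μg/mL.

1.4 μg/mL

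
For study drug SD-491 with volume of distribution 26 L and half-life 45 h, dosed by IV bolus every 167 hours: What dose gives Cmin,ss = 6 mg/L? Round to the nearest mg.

1887 mg

τ/t½ = 167/45 ≈ 3.7111, so f = (1/2)^(167/45) ≈ 0.076356.
Cmin,ss = (D/Vd)·f/(1−f), so D = Cmin,ss·Vd·(1−f)/f.
D = 6 × 26 × (1−f)/f ≈ 6 × 26 × 12.09655 ≈ 1887.06 mg.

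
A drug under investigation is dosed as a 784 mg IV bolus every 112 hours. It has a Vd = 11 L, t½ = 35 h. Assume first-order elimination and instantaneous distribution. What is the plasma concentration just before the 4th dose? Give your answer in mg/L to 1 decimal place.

8.7 mg/L

f = (1/2)^(τ/t½) = (1/2)^(112/35) ≈ 0.1088.
C₀ = D/Vd = 784/11 ≈ 71.273 mg/L.
Before the 4th dose, 3 doses have been given. Superposition: Cmin = C₀·(f + f² + … + f^3).
≈ 71.273 × (0.1088 + 0.0118 + 0.0013) ≈ 71.273 × 0.1219 ≈ 8.688 mg/L.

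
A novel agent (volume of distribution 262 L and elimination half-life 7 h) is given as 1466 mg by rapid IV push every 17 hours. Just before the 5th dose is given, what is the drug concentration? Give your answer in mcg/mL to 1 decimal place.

1.3 mcg/mL

f = (1/2)^(τ/t½) = (1/2)^(17/7) ≈ 0.1857.
C₀ = D/Vd = 1466/262 ≈ 5.595 mcg/mL.
Before the 5th dose, 4 doses have been given. Superposition: Cmin = C₀·(f + f² + … + f^4).
≈ 5.595 × (0.1857 + 0.0345 + 0.0064 + 0.0012) ≈ 5.595 × 0.2278 ≈ 1.275 mcg/mL.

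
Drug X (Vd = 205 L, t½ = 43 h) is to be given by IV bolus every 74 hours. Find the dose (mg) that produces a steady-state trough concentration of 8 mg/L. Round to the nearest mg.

τ/t½ = 74/43 ≈ 1.7209, so f = (1/2)^(74/43) ≈ 0.303353.
Cmin,ss = (D/Vd)·f/(1−f), so D = Cmin,ss·Vd·(1−f)/f.
D = 8 × 205 × (1−f)/f ≈ 8 × 205 × 2.29649 ≈ 3766.24 mg.

3766 mg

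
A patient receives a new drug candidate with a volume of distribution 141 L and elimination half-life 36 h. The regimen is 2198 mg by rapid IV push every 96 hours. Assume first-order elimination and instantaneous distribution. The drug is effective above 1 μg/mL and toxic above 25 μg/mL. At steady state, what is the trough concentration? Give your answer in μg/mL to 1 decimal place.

2.9 μg/mL

k = ln2/t½ = ln2/36 ≈ 0.019254 h⁻¹; fraction remaining f = e^(−kτ) = e^(−0.019254×96) ≈ 0.1575.
At steady state, accumulation factor R = 1/(1 − e^(−kτ)) ≈ 1.1869.
Each bolus raises the concentration by D/Vd = 2198/141 ≈ 15.589 μg/mL.
Steady-state peak Cmax,ss = C₀·R ≈ 15.589 × 1.1869 ≈ 18.503 μg/mL.
Steady-state trough Cmin,ss = Cmax,ss·f ≈ 18.503 × 0.1575 ≈ 2.914 μg/mL.
Trough 2.9 μg/mL vs MEC 1 μg/mL: adequate.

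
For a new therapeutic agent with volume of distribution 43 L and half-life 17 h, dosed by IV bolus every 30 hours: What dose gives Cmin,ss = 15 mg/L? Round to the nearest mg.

τ/t½ = 30/17 ≈ 1.7647, so f = (1/2)^(30/17) ≈ 0.294287.
Cmin,ss = (D/Vd)·f/(1−f), so D = Cmin,ss·Vd·(1−f)/f.
D = 15 × 43 × (1−f)/f ≈ 15 × 43 × 2.39804 ≈ 1546.74 mg.

1547 mg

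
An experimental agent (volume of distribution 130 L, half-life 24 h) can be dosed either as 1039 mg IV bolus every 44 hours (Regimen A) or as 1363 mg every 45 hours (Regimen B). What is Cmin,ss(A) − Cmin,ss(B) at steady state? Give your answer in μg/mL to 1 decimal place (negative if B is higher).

-0.8 μg/mL

Regimen A: f = (1/2)^(44/24) ≈ 0.2806; Cmin,ss = (1039/130)·f/(1−f) ≈ 3.117 μg/mL.
Regimen B: f = (1/2)^(45/24) ≈ 0.2726; Cmin,ss = (1363/130)·f/(1−f) ≈ 3.929 μg/mL.
Difference ≈ 3.117 − 3.929 ≈ -0.812 μg/mL.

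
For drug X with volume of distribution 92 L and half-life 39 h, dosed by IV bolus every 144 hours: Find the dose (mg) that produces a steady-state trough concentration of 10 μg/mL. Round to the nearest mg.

10973 mg

τ/t½ = 144/39 ≈ 3.6923, so f = (1/2)^(144/39) ≈ 0.077358.
Cmin,ss = (D/Vd)·f/(1−f), so D = Cmin,ss·Vd·(1−f)/f.
D = 10 × 92 × (1−f)/f ≈ 10 × 92 × 11.92691 ≈ 10972.76 mg.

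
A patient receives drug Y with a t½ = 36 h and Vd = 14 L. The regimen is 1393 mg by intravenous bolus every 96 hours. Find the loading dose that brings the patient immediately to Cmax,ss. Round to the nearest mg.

1653 mg

f = (1/2)^(96/36) ≈ 0.157490; accumulation ratio R = 1/(1−f) ≈ 1.18693.
Loading dose to hit Cmax,ss on first dose: D_load = D_maint·R ≈ 1393 × 1.18693 ≈ 1653.39 mg.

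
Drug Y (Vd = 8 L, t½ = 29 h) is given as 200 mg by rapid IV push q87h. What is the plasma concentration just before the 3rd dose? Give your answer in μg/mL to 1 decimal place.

f = (1/2)^(τ/t½) = (1/2)^(87/29) ≈ 0.1250.
C₀ = D/Vd = 200/8 ≈ 25.000 μg/mL.
Before the 3rd dose, 2 doses have been given. Superposition: Cmin = C₀·(f + f²).
≈ 25.000 × (0.1250 + 0.0156) ≈ 25.000 × 0.1406 ≈ 3.515 μg/mL.

3.5 μg/mL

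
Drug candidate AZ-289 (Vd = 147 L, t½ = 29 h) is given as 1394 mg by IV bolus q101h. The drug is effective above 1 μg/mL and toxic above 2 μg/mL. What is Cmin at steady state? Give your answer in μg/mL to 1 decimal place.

Over one 101-h interval, 101/29 ≈ 3.4828 half-lives elapse, leaving f ≈ 0.0895 of each dose.
Single-dose peak C₀ = D/Vd = 1394/147 ≈ 9.483 μg/mL.
Steady-state trough Cmin,ss = C₀·f/(1−f) ≈ 9.483 × 0.0895/0.9105 ≈ 0.932 μg/mL.
Trough 0.9 μg/mL vs MEC 1 μg/mL: subtherapeutic.

0.9 μg/mL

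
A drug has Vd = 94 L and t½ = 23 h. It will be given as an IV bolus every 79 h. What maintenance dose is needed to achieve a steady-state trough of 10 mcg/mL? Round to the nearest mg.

τ/t½ = 79/23 ≈ 3.4348, so f = (1/2)^(79/23) ≈ 0.092476.
Cmin,ss = (D/Vd)·f/(1−f), so D = Cmin,ss·Vd·(1−f)/f.
D = 10 × 94 × (1−f)/f ≈ 10 × 94 × 9.81362 ≈ 9224.80 mg.

9225 mg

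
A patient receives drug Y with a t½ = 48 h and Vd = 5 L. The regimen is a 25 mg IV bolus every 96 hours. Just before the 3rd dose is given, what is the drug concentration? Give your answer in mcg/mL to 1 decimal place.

f = (1/2)^(τ/t½) = (1/2)^(96/48) ≈ 0.2500.
C₀ = D/Vd = 25/5 ≈ 5.000 mcg/mL.
Before the 3rd dose, 2 doses have been given. Superposition: Cmin = C₀·(f + f²).
≈ 5.000 × (0.2500 + 0.0625) ≈ 5.000 × 0.3125 ≈ 1.562 mcg/mL.

1.6 mcg/mL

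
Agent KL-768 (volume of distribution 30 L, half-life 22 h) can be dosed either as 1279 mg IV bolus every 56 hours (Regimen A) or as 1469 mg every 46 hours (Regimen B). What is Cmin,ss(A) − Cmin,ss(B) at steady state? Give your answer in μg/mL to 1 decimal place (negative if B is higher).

-6.2 μg/mL

Regimen A: f = (1/2)^(56/22) ≈ 0.1713; Cmin,ss = (1279/30)·f/(1−f) ≈ 8.813 μg/mL.
Regimen B: f = (1/2)^(46/22) ≈ 0.2347; Cmin,ss = (1469/30)·f/(1−f) ≈ 15.017 μg/mL.
Difference ≈ 8.813 − 15.017 ≈ -6.204 μg/mL.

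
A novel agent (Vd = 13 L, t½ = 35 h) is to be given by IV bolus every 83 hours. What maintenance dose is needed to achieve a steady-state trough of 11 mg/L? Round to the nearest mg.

τ/t½ = 83/35 ≈ 2.3714, so f = (1/2)^(83/35) ≈ 0.193254.
Cmin,ss = (D/Vd)·f/(1−f), so D = Cmin,ss·Vd·(1−f)/f.
D = 11 × 13 × (1−f)/f ≈ 11 × 13 × 4.17454 ≈ 596.96 mg.

597 mg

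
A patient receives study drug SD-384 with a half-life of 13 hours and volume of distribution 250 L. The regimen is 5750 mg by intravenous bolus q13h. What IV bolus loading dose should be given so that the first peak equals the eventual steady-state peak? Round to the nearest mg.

f = (1/2)^(13/13) ≈ 0.500000; accumulation ratio R = 1/(1−f) ≈ 2.00000.
Loading dose to hit Cmax,ss on first dose: D_load = D_maint·R ≈ 5750 × 2.00000 ≈ 11500.00 mg.

11500 mg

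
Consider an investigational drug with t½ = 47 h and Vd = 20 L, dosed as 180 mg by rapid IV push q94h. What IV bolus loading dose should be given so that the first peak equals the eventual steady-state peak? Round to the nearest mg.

f = (1/2)^(94/47) ≈ 0.250000; accumulation ratio R = 1/(1−f) ≈ 1.33333.
Loading dose to hit Cmax,ss on first dose: D_load = D_maint·R ≈ 180 × 1.33333 ≈ 240.00 mg.

240 mg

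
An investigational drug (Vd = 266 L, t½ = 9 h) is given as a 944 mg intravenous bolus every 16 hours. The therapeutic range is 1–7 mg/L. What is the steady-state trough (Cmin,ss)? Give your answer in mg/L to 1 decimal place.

1.5 mg/L

k = ln2/t½ = ln2/9 ≈ 0.077016 h⁻¹; fraction remaining f = e^(−kτ) = e^(−0.077016×16) ≈ 0.2916.
At steady state, accumulation factor R = 1/(1 − e^(−kτ)) ≈ 1.4116.
Single-dose peak C₀ = D/Vd = 944/266 ≈ 3.549 mg/L.
Steady-state peak Cmax,ss = C₀·R ≈ 3.549 × 1.4116 ≈ 5.010 mg/L.
Steady-state trough Cmin,ss = Cmax,ss·f ≈ 5.010 × 0.2916 ≈ 1.461 mg/L.
Trough 1.5 mg/L vs MEC 1 mg/L: adequate.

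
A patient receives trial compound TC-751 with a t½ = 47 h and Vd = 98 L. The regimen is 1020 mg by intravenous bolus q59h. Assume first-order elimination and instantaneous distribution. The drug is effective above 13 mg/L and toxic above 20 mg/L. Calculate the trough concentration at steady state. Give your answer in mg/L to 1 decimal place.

7.5 mg/L

τ/t½ = 59/47 ≈ 1.2553, so fraction remaining f = (1/2)^(59/47) ≈ 0.4189.
Each bolus raises the concentration by D/Vd = 1020/98 ≈ 10.408 mg/L.
Steady-state trough Cmin,ss = C₀·f/(1−f) ≈ 10.408 × 0.4189/0.5811 ≈ 7.503 mg/L.
Trough 7.5 mg/L vs MEC 13 mg/L: subtherapeutic.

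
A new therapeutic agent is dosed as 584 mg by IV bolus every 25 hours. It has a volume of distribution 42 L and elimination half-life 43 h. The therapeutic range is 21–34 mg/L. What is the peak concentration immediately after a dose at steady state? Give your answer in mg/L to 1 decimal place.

τ/t½ = 25/43 ≈ 0.5814, so fraction remaining f = (1/2)^(25/43) ≈ 0.6683.
At steady state, accumulation factor R = 1/(1 − e^(−kτ)) ≈ 3.0148.
Each bolus raises the concentration by D/Vd = 584/42 ≈ 13.905 mg/L.
Steady-state peak Cmax,ss = C₀·R ≈ 13.905 × 3.0148 ≈ 41.921 mg/L.
Peak 41.9 mg/L vs MTC 34 mg/L: exceeds toxic threshold.

41.9 mg/L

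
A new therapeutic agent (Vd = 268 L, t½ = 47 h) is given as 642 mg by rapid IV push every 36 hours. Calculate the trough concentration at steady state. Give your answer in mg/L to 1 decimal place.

k = ln2/t½ = ln2/47 ≈ 0.014748 h⁻¹; fraction remaining f = e^(−kτ) = e^(−0.014748×36) ≈ 0.5881.
Each bolus raises the concentration by D/Vd = 642/268 ≈ 2.396 mg/L.
Steady-state trough Cmin,ss = C₀·f/(1−f) ≈ 2.396 × 0.5881/0.4119 ≈ 3.421 mg/L.

3.4 mg/L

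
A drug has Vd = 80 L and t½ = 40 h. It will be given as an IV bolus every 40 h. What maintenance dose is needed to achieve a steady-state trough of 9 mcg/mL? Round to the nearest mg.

τ/t½ = 40/40 ≈ 1, so f = (1/2)^(40/40) ≈ 0.500000.
Cmin,ss = (D/Vd)·f/(1−f), so D = Cmin,ss·Vd·(1−f)/f.
D = 9 × 80 × (1−f)/f ≈ 9 × 80 × 1.00000 ≈ 720.00 mg.

720 mg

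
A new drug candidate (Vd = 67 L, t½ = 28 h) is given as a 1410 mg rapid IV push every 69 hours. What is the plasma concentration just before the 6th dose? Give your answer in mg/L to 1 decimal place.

4.7 mg/L

f = (1/2)^(τ/t½) = (1/2)^(69/28) ≈ 0.1812.
C₀ = D/Vd = 1410/67 ≈ 21.045 mg/L.
Before the 6th dose, 5 doses have been given. Superposition: Cmin = C₀·(f + f² + … + f^5).
≈ 21.045 × (0.1812 + 0.0328 + 0.0059 + 0.0011 + 0.0002) ≈ 21.045 × 0.2212 ≈ 4.655 mg/L.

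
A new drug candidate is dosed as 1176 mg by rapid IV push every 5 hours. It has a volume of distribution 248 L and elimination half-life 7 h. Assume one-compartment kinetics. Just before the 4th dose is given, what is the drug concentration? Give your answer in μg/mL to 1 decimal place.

5.7 μg/mL

f = (1/2)^(τ/t½) = (1/2)^(5/7) ≈ 0.6095.
C₀ = D/Vd = 1176/248 ≈ 4.742 μg/mL.
Before the 4th dose, 3 doses have been given. Superposition: Cmin = C₀·(f + f² + … + f^3).
≈ 4.742 × (0.6095 + 0.3715 + 0.2264) ≈ 4.742 × 1.2074 ≈ 5.725 μg/mL.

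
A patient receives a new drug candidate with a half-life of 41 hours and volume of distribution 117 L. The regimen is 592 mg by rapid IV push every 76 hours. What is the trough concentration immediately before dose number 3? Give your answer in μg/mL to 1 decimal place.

1.8 μg/mL

f = (1/2)^(τ/t½) = (1/2)^(76/41) ≈ 0.2767.
C₀ = D/Vd = 592/117 ≈ 5.060 μg/mL.
Before the 3rd dose, 2 doses have been given. Superposition: Cmin = C₀·(f + f²).
≈ 5.060 × (0.2767 + 0.0766) ≈ 5.060 × 0.3533 ≈ 1.788 μg/mL.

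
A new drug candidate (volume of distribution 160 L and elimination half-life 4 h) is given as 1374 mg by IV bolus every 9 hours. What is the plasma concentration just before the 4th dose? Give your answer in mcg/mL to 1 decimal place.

f = (1/2)^(τ/t½) = (1/2)^(9/4) ≈ 0.2102.
C₀ = D/Vd = 1374/160 ≈ 8.588 mcg/mL.
Before the 4th dose, 3 doses have been given. Superposition: Cmin = C₀·(f + f² + … + f^3).
≈ 8.588 × (0.2102 + 0.0442 + 0.0093) ≈ 8.588 × 0.2637 ≈ 2.265 mcg/mL.

2.3 mcg/mL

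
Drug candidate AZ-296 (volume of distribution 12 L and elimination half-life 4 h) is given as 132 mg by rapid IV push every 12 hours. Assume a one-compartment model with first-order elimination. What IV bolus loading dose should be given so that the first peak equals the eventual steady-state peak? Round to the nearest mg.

f = (1/2)^(12/4) ≈ 0.125000; accumulation ratio R = 1/(1−f) ≈ 1.14286.
Loading dose to hit Cmax,ss on first dose: D_load = D_maint·R ≈ 132 × 1.14286 ≈ 150.86 mg.

151 mg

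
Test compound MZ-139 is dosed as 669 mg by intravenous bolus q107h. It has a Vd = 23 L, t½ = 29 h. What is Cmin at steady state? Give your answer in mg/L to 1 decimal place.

2.4 mg/L

τ/t½ = 107/29 ≈ 3.6897, so fraction remaining f = (1/2)^(107/29) ≈ 0.0775.
Single-dose peak C₀ = D/Vd = 669/23 ≈ 29.087 mg/L.
Steady-state trough Cmin,ss = C₀·f/(1−f) ≈ 29.087 × 0.0775/0.9225 ≈ 2.444 mg/L.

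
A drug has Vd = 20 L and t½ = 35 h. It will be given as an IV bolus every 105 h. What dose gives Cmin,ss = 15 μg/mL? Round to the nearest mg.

2100 mg

τ/t½ = 105/35 ≈ 3, so f = (1/2)^(105/35) ≈ 0.125000.
Cmin,ss = (D/Vd)·f/(1−f), so D = Cmin,ss·Vd·(1−f)/f.
D = 15 × 20 × (1−f)/f ≈ 15 × 20 × 7.00000 ≈ 2100.00 mg.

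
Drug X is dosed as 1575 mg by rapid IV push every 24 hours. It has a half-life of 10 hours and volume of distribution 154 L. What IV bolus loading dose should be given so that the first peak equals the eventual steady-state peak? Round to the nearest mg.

1943 mg

f = (1/2)^(24/10) ≈ 0.189465; accumulation ratio R = 1/(1−f) ≈ 1.23375.
Loading dose to hit Cmax,ss on first dose: D_load = D_maint·R ≈ 1575 × 1.23375 ≈ 1943.16 mg.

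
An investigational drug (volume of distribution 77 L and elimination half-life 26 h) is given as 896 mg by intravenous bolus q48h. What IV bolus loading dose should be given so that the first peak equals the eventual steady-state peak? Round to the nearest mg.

1241 mg

f = (1/2)^(48/26) ≈ 0.278133; accumulation ratio R = 1/(1−f) ≈ 1.38530.
Loading dose to hit Cmax,ss on first dose: D_load = D_maint·R ≈ 896 × 1.38530 ≈ 1241.23 mg.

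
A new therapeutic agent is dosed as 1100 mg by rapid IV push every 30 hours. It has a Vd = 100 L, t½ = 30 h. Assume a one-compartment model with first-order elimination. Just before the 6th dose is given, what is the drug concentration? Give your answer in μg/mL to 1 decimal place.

f = (1/2)^(τ/t½) = (1/2)^(30/30) ≈ 0.5000.
C₀ = D/Vd = 1100/100 ≈ 11.000 μg/mL.
Before the 6th dose, 5 doses have been given. Superposition: Cmin = C₀·(f + f² + … + f^5).
≈ 11.000 × (0.5000 + 0.2500 + 0.1250 + 0.0625 + 0.0313) ≈ 11.000 × 0.9688 ≈ 10.657 μg/mL.

10.7 μg/mL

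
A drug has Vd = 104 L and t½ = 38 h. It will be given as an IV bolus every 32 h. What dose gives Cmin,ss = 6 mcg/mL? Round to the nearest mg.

τ/t½ = 32/38 ≈ 0.84211, so f = (1/2)^(32/38) ≈ 0.557829.
Cmin,ss = (D/Vd)·f/(1−f), so D = Cmin,ss·Vd·(1−f)/f.
D = 6 × 104 × (1−f)/f ≈ 6 × 104 × 0.79266 ≈ 494.62 mg.

495 mg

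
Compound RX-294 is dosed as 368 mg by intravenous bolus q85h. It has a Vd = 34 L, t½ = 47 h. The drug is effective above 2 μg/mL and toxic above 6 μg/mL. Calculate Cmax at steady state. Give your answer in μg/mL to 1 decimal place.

k = ln2/t½ = ln2/47 ≈ 0.014748 h⁻¹; fraction remaining f = e^(−kτ) = e^(−0.014748×85) ≈ 0.2855.
At steady state, accumulation factor R = 1/(1 − e^(−kτ)) ≈ 1.3996.
Each bolus raises the concentration by D/Vd = 368/34 ≈ 10.824 μg/mL.
Cmax,ss = C₀/(1 − f) ≈ 10.824/0.7145 ≈ 15.149 μg/mL.
Peak 15.1 μg/mL vs MTC 6 μg/mL: exceeds toxic threshold.

15.1 μg/mL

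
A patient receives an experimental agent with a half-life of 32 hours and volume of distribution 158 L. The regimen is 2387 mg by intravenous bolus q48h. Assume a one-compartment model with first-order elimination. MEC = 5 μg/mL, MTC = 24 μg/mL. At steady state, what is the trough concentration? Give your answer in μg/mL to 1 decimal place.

8.3 μg/mL

τ/t½ = 48/32 ≈ 1.5, so fraction remaining f = (1/2)^(48/32) ≈ 0.3536.
At steady state, accumulation factor R = 1/(1 − e^(−kτ)) ≈ 1.5470.
Each bolus raises the concentration by D/Vd = 2387/158 ≈ 15.108 μg/mL.
Steady-state peak Cmax,ss = C₀·R ≈ 15.108 × 1.5470 ≈ 23.372 μg/mL.
Steady-state trough Cmin,ss = Cmax,ss·f ≈ 23.372 × 0.3536 ≈ 8.264 μg/mL.
Trough 8.3 μg/mL vs MEC 5 μg/mL: adequate.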